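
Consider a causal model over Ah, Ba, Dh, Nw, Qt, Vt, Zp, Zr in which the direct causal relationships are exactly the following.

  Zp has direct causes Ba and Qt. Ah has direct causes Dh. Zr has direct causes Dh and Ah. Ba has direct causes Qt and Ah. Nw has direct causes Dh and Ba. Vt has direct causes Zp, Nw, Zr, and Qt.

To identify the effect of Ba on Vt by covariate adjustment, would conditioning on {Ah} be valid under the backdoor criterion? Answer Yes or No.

Backdoor paths from Ba to Vt (paths whose first edge points into Ba):
  P1: Ba <- Ah <- Dh -> Zr -> Vt
  P2: Ba <- Ah <- Dh -> Nw -> Vt
  P3: Ba <- Ah -> Zr <- Dh -> Nw -> Vt
  P4: Ba <- Ah -> Zr -> Vt
  P5: Ba <- Qt -> Zp -> Vt
  P6: Ba <- Qt -> Vt
Condition 1 (no descendant of Ba in the set): holds — descendants of Ba are {Nw, Vt, Zp}; none are in {Ah}.
Condition 2 (every backdoor path blocked by {Ah}):
  P1: blocked at chain node Ah ∈ conditioning set.
  P2: blocked at chain node Ah ∈ conditioning set.
  P3: blocked at fork node Ah ∈ conditioning set.
  P4: blocked at fork node Ah ∈ conditioning set.
  P5: open — no interior node is in the conditioning set.
  P6: open — no interior node is in the conditioning set.
{Ah} does not satisfy the backdoor criterion.

No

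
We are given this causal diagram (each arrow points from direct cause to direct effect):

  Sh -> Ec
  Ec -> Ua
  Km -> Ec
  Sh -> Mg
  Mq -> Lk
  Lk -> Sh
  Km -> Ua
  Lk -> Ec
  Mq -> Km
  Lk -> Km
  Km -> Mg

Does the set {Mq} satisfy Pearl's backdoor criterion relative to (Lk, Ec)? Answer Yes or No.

Backdoor paths from Lk to Ec (paths whose first edge points into Lk):
  P1: Lk <- Mq -> Km -> Ec
  P2: Lk <- Mq -> Km -> Mg <- Sh -> Ec
  P3: Lk <- Mq -> Km -> Ua <- Ec
Condition 1 (no descendant of Lk in the set): holds — descendants of Lk are {Ec, Km, Mg, Sh, Ua}; none are in {Mq}.
Condition 2 (every backdoor path blocked by {Mq}):
  P1: blocked at fork node Mq ∈ conditioning set.
  P2: blocked at fork node Mq ∈ conditioning set.
  P3: blocked at fork node Mq ∈ conditioning set.
{Mq} satisfies the backdoor criterion.

Yes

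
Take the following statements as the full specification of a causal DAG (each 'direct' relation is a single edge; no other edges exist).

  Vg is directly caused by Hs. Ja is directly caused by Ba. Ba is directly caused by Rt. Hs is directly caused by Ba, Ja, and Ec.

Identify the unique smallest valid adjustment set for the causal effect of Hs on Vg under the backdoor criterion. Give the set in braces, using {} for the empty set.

Variables eligible for adjustment (non-descendants of Hs, excluding Hs and Vg): {Ba, Ec, Ja, Rt}.
Backdoor paths from Hs to Vg:
  (none)
With no backdoor paths the empty set already satisfies the criterion, and it is trivially minimal.

{}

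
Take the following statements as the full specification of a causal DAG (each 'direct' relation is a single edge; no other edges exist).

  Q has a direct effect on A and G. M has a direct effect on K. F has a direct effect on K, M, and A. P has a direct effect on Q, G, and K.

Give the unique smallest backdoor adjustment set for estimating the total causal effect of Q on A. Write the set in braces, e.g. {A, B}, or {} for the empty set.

{}

Variables eligible for adjustment (non-descendants of Q, excluding Q and A): {F, K, M, P}.
Backdoor paths from Q to A:
  P1: Q <- P -> K <- F -> A
  P2: Q <- P -> K <- M <- F -> A
Each backdoor path contains an unconditioned collider, so every path is already blocked with the empty conditioning set:
  P1: blocked at collider K (neither it nor any descendant is in the conditioning set).
  P2: blocked at collider K (neither it nor any descendant is in the conditioning set).
The empty set is therefore the unique smallest valid set.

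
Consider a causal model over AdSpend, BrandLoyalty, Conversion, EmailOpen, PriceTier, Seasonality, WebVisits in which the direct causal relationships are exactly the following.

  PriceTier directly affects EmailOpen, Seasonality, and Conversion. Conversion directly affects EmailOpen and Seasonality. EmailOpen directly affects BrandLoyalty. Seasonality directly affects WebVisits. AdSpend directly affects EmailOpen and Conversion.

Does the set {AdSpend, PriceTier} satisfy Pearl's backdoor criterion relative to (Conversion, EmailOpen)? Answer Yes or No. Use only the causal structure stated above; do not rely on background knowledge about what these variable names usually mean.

Yes

Backdoor paths from Conversion to EmailOpen (paths whose first edge points into Conversion):
  P1: Conversion <- PriceTier -> EmailOpen
  P2: Conversion <- AdSpend -> EmailOpen
Condition 1 (no descendant of Conversion in the set): holds — descendants of Conversion are {BrandLoyalty, EmailOpen, Seasonality, WebVisits}; none are in {AdSpend, PriceTier}.
Condition 2 (every backdoor path blocked by {AdSpend, PriceTier}):
  P1: blocked at fork node PriceTier ∈ conditioning set.
  P2: blocked at fork node AdSpend ∈ conditioning set.
{AdSpend, PriceTier} satisfies the backdoor criterion.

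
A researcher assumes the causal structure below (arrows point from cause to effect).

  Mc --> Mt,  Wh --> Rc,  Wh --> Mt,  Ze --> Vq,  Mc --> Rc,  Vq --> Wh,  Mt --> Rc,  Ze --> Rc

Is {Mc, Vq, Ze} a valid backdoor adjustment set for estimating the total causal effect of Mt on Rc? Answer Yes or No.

Backdoor paths from Mt to Rc (paths whose first edge points into Mt):
  P1: Mt <- Mc -> Rc
  P2: Mt <- Wh <- Vq <- Ze -> Rc
  P3: Mt <- Wh -> Rc
Condition 1 (no descendant of Mt in the set): holds — descendants of Mt are {Rc}; none are in {Mc, Vq, Ze}.
Condition 2 (every backdoor path blocked by {Mc, Vq, Ze}):
  P1: blocked at fork node Mc ∈ conditioning set.
  P2: blocked at chain node Vq ∈ conditioning set.
  P3: open — no interior node is in the conditioning set.
{Mc, Vq, Ze} does not satisfy the backdoor criterion.

No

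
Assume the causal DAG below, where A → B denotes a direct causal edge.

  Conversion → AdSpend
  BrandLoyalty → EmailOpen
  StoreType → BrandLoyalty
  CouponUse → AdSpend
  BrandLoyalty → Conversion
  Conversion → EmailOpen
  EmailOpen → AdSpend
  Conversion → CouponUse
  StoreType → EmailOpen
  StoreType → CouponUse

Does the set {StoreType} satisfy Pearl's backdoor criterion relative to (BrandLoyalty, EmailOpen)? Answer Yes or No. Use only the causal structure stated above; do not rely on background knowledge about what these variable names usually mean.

Backdoor paths from BrandLoyalty to EmailOpen (paths whose first edge points into BrandLoyalty):
  P1: BrandLoyalty <- StoreType -> EmailOpen
  P2: BrandLoyalty <- StoreType -> CouponUse <- Conversion -> EmailOpen
  P3: BrandLoyalty <- StoreType -> CouponUse <- Conversion -> AdSpend <- EmailOpen
  P4: BrandLoyalty <- StoreType -> CouponUse -> AdSpend <- Conversion -> EmailOpen
  P5: BrandLoyalty <- StoreType -> CouponUse -> AdSpend <- EmailOpen
Condition 1 (no descendant of BrandLoyalty in the set): holds — descendants of BrandLoyalty are {AdSpend, Conversion, CouponUse, EmailOpen}; none are in {StoreType}.
Condition 2 (every backdoor path blocked by {StoreType}):
  P1: blocked at fork node StoreType ∈ conditioning set.
  P2: blocked at fork node StoreType ∈ conditioning set.
  P3: blocked at fork node StoreType ∈ conditioning set.
  P4: blocked at fork node StoreType ∈ conditioning set.
  P5: blocked at fork node StoreType ∈ conditioning set.
{StoreType} satisfies the backdoor criterion.

Yes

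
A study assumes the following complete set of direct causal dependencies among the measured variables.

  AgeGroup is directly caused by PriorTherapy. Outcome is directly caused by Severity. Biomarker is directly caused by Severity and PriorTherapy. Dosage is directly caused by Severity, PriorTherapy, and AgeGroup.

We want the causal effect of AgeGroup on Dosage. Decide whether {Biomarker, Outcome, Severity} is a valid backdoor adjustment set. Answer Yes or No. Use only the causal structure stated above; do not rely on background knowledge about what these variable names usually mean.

Backdoor paths from AgeGroup to Dosage (paths whose first edge points into AgeGroup):
  P1: AgeGroup <- PriorTherapy -> Dosage
  P2: AgeGroup <- PriorTherapy -> Biomarker <- Severity -> Dosage
Condition 1 (no descendant of AgeGroup in the set): holds — descendants of AgeGroup are {Dosage}; none are in {Biomarker, Outcome, Severity}.
Condition 2 (every backdoor path blocked by {Biomarker, Outcome, Severity}):
  P1: open — no interior node is in the conditioning set.
  P2: blocked at fork node Severity ∈ conditioning set.
{Biomarker, Outcome, Severity} does not satisfy the backdoor criterion.

No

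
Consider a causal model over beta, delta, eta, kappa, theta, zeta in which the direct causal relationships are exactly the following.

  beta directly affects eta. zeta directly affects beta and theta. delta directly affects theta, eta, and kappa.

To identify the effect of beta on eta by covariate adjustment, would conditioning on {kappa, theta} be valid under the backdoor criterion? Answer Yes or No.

No

Backdoor paths from beta to eta (paths whose first edge points into beta):
  P1: beta <- zeta -> theta <- delta -> eta
Condition 1 (no descendant of beta in the set): holds — descendants of beta are {eta}; none are in {kappa, theta}.
Condition 2 (every backdoor path blocked by {kappa, theta}):
  P1: open — collider(s) theta are conditioned on (or have a conditioned descendant) and no non-collider on the path is in the set.
{kappa, theta} does not satisfy the backdoor criterion.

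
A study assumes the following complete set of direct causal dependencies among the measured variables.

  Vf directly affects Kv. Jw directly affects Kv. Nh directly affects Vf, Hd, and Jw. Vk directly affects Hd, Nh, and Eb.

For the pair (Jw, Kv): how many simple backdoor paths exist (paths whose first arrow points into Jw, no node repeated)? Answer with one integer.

A backdoor path from Jw to Kv is any simple undirected path whose first edge points into Jw (i.e. leaves Jw via a parent).
Parents of Jw: {Nh}.
Enumerating:
  P1: Jw <- Nh -> Vf -> Kv
That exhausts the simple backdoor paths. Count: 1.

1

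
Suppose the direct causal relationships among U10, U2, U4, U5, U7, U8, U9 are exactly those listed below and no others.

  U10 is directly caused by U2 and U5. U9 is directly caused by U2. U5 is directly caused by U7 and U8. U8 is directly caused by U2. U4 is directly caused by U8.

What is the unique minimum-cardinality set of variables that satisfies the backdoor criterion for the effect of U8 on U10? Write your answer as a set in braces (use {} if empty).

Variables eligible for adjustment (non-descendants of U8, excluding U8 and U10): {U2, U7, U9}.
Backdoor paths from U8 to U10:
  P1: U8 <- U2 -> U10
The empty set is not sufficient: P1 (U8 <- U2 -> U10) has no collider blocking it and no conditioned non-collider, so it is open.
Try {U2}:
  P1: blocked at fork node U2 ∈ conditioning set.
{U2} contains no descendant of U8 and blocks every backdoor path.
No other singleton works — e.g. {U7} leaves P1 open — so {U2} is the unique smallest valid adjustment set.

{U2}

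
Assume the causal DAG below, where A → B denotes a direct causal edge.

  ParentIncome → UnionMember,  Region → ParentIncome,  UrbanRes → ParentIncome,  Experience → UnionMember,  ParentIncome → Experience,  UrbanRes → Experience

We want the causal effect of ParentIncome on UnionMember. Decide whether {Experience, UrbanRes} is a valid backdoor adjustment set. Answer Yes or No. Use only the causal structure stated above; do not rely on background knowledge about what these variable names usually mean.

Backdoor paths from ParentIncome to UnionMember (paths whose first edge points into ParentIncome):
  P1: ParentIncome <- UrbanRes -> Experience -> UnionMember
Condition 1 (no descendant of ParentIncome in the set): FAILS — Experience is a descendant of ParentIncome.
Condition 2 (every backdoor path blocked by {Experience, UrbanRes}):
  P1: blocked at fork node UrbanRes ∈ conditioning set.
{Experience, UrbanRes} does not satisfy the backdoor criterion.

No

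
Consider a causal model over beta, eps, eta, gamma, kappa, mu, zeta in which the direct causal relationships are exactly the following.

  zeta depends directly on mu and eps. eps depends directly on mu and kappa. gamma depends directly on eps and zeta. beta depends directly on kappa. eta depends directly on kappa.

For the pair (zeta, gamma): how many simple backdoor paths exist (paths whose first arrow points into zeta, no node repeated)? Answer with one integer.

2

A backdoor path from zeta to gamma is any simple undirected path whose first edge points into zeta (i.e. leaves zeta via a parent).
Parents of zeta: {eps, mu}.
Enumerating:
  P1: zeta <- mu -> eps -> gamma
  P2: zeta <- eps -> gamma
That exhausts the simple backdoor paths. Count: 2.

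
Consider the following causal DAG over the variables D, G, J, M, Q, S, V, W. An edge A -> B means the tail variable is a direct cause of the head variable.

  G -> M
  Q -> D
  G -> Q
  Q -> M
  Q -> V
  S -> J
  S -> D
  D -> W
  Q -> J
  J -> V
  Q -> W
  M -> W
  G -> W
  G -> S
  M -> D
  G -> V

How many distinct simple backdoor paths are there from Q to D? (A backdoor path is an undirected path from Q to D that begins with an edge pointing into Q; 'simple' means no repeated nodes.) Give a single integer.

A backdoor path from Q to D is any simple undirected path whose first edge points into Q (i.e. leaves Q via a parent).
Parents of Q: {G}.
Enumerating:
  P1: Q <- G -> S -> D
  P2: Q <- G -> M -> D
  P3: Q <- G -> M -> W <- D
  P4: Q <- G -> W <- M -> D
  P5: Q <- G -> W <- D
  P6: Q <- G -> V <- J <- S -> D
That exhausts the simple backdoor paths. Count: 6.

6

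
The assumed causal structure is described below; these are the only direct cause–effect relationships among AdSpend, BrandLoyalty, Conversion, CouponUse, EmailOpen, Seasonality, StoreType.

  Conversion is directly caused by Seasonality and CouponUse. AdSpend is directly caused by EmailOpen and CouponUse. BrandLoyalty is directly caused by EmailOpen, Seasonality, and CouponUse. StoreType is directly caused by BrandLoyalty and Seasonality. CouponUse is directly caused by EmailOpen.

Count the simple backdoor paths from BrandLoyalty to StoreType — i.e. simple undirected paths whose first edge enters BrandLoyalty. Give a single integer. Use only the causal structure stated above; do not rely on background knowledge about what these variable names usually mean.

4

A backdoor path from BrandLoyalty to StoreType is any simple undirected path whose first edge points into BrandLoyalty (i.e. leaves BrandLoyalty via a parent).
Parents of BrandLoyalty: {CouponUse, EmailOpen, Seasonality}.
Enumerating:
  P1: BrandLoyalty <- Seasonality -> StoreType
  P2: BrandLoyalty <- EmailOpen -> CouponUse -> Conversion <- Seasonality -> StoreType
  P3: BrandLoyalty <- EmailOpen -> AdSpend <- CouponUse -> Conversion <- Seasonality -> StoreType
  P4: BrandLoyalty <- CouponUse -> Conversion <- Seasonality -> StoreType
That exhausts the simple backdoor paths. Count: 4.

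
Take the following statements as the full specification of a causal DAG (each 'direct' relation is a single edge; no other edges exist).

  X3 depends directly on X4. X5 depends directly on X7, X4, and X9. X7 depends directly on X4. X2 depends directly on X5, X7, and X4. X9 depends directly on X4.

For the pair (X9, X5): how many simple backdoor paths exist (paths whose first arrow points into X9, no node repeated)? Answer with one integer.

5

A backdoor path from X9 to X5 is any simple undirected path whose first edge points into X9 (i.e. leaves X9 via a parent).
Parents of X9: {X4}.
Enumerating:
  P1: X9 <- X4 -> X7 -> X5
  P2: X9 <- X4 -> X7 -> X2 <- X5
  P3: X9 <- X4 -> X5
  P4: X9 <- X4 -> X2 <- X7 -> X5
  P5: X9 <- X4 -> X2 <- X5
That exhausts the simple backdoor paths. Count: 5.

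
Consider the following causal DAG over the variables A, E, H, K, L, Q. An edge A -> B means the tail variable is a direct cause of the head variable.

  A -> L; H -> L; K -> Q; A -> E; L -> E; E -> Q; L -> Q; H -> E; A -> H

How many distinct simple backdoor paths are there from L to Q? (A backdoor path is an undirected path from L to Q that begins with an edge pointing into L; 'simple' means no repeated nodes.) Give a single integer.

4

A backdoor path from L to Q is any simple undirected path whose first edge points into L (i.e. leaves L via a parent).
Parents of L: {A, H}.
Enumerating:
  P1: L <- A -> H -> E -> Q
  P2: L <- A -> E -> Q
  P3: L <- H <- A -> E -> Q
  P4: L <- H -> E -> Q
That exhausts the simple backdoor paths. Count: 4.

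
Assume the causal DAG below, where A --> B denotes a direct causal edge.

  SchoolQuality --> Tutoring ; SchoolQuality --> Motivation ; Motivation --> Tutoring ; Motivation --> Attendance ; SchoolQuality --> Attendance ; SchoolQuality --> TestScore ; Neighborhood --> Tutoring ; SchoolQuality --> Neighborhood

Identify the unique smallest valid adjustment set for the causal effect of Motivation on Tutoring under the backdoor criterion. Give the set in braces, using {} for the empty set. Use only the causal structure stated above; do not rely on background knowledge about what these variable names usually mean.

{SchoolQuality}

Variables eligible for adjustment (non-descendants of Motivation, excluding Motivation and Tutoring): {Neighborhood, SchoolQuality, TestScore}.
Backdoor paths from Motivation to Tutoring:
  P1: Motivation <- SchoolQuality -> Neighborhood -> Tutoring
  P2: Motivation <- SchoolQuality -> Tutoring
The empty set is not sufficient: P1 (Motivation <- SchoolQuality -> Neighborhood -> Tutoring) has no collider blocking it and no conditioned non-collider, so it is open.
Try {SchoolQuality}:
  P1: blocked at fork node SchoolQuality ∈ conditioning set.
  P2: blocked at fork node SchoolQuality ∈ conditioning set.
{SchoolQuality} contains no descendant of Motivation and blocks every backdoor path.
No other singleton works — e.g. {TestScore} leaves P1 open — so {SchoolQuality} is the unique smallest valid adjustment set.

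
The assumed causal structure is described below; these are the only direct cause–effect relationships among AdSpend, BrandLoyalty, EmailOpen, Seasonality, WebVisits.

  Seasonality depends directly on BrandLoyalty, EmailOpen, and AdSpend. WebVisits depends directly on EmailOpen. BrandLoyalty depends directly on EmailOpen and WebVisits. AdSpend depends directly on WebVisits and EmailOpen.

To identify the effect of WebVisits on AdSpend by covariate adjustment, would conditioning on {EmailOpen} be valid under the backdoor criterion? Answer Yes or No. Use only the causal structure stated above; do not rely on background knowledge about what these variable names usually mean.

Backdoor paths from WebVisits to AdSpend (paths whose first edge points into WebVisits):
  P1: WebVisits <- EmailOpen -> AdSpend
  P2: WebVisits <- EmailOpen -> BrandLoyalty -> Seasonality <- AdSpend
  P3: WebVisits <- EmailOpen -> Seasonality <- AdSpend
Condition 1 (no descendant of WebVisits in the set): holds — descendants of WebVisits are {AdSpend, BrandLoyalty, Seasonality}; none are in {EmailOpen}.
Condition 2 (every backdoor path blocked by {EmailOpen}):
  P1: blocked at fork node EmailOpen ∈ conditioning set.
  P2: blocked at fork node EmailOpen ∈ conditioning set.
  P3: blocked at fork node EmailOpen ∈ conditioning set.
{EmailOpen} satisfies the backdoor criterion.

Yes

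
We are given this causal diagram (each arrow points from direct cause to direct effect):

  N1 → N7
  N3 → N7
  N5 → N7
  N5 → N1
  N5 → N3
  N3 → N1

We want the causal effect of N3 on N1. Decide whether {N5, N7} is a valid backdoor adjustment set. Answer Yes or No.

No

Backdoor paths from N3 to N1 (paths whose first edge points into N3):
  P1: N3 <- N5 -> N1
  P2: N3 <- N5 -> N7 <- N1
Condition 1 (no descendant of N3 in the set): FAILS — N7 is a descendant of N3.
Condition 2 (every backdoor path blocked by {N5, N7}):
  P1: blocked at fork node N5 ∈ conditioning set.
  P2: blocked at fork node N5 ∈ conditioning set.
{N5, N7} does not satisfy the backdoor criterion.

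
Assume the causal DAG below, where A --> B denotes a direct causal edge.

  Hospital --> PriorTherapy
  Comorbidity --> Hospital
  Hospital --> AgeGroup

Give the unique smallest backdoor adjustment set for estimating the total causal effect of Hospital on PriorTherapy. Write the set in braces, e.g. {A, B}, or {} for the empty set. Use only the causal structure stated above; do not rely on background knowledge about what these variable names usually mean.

{}

Variables eligible for adjustment (non-descendants of Hospital, excluding Hospital and PriorTherapy): {Comorbidity}.
Backdoor paths from Hospital to PriorTherapy:
  (none)
With no backdoor paths the empty set already satisfies the criterion, and it is trivially minimal.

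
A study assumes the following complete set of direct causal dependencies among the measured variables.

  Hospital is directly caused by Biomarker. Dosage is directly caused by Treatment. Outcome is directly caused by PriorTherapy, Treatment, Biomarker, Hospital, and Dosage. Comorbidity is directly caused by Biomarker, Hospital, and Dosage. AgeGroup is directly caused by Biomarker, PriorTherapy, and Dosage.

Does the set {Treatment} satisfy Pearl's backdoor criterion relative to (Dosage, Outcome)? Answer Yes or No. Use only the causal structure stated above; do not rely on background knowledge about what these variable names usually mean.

Backdoor paths from Dosage to Outcome (paths whose first edge points into Dosage):
  P1: Dosage <- Treatment -> Outcome
Condition 1 (no descendant of Dosage in the set): holds — descendants of Dosage are {AgeGroup, Comorbidity, Outcome}; none are in {Treatment}.
Condition 2 (every backdoor path blocked by {Treatment}):
  P1: blocked at fork node Treatment ∈ conditioning set.
{Treatment} satisfies the backdoor criterion.

Yes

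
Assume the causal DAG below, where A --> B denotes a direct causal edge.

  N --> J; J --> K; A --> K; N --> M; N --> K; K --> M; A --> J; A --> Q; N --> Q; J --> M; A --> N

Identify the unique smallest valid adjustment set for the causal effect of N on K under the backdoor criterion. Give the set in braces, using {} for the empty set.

{A}

Variables eligible for adjustment (non-descendants of N, excluding N and K): {A}.
Backdoor paths from N to K:
  P1: N <- A -> J -> K
  P2: N <- A -> J -> M <- K
  P3: N <- A -> K
The empty set is not sufficient: P1 (N <- A -> J -> K) has no collider blocking it and no conditioned non-collider, so it is open.
Try {A}:
  P1: blocked at fork node A ∈ conditioning set.
  P2: blocked at fork node A ∈ conditioning set.
  P3: blocked at fork node A ∈ conditioning set.
{A} contains no descendant of N and blocks every backdoor path.
{A} is the unique smallest valid adjustment set.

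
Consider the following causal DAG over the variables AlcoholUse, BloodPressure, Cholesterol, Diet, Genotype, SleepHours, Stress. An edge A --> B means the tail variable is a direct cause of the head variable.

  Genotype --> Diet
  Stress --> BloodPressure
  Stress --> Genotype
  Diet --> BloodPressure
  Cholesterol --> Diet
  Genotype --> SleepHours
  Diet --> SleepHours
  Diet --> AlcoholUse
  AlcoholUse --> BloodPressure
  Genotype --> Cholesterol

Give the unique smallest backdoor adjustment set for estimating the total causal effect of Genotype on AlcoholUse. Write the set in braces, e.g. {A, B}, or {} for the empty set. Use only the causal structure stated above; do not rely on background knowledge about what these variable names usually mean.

Variables eligible for adjustment (non-descendants of Genotype, excluding Genotype and AlcoholUse): {Stress}.
Backdoor paths from Genotype to AlcoholUse:
  P1: Genotype <- Stress -> BloodPressure <- Diet -> AlcoholUse
  P2: Genotype <- Stress -> BloodPressure <- AlcoholUse
Each backdoor path contains an unconditioned collider, so every path is already blocked with the empty conditioning set:
  P1: blocked at collider BloodPressure (neither it nor any descendant is in the conditioning set).
  P2: blocked at collider BloodPressure (neither it nor any descendant is in the conditioning set).
The empty set is therefore the unique smallest valid set.

{}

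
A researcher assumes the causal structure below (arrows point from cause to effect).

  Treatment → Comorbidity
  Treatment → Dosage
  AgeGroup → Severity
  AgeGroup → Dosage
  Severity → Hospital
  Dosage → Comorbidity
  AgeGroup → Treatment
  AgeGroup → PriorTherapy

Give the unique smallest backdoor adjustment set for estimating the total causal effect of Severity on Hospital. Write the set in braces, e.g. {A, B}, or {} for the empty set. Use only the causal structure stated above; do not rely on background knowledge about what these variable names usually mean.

{}

Variables eligible for adjustment (non-descendants of Severity, excluding Severity and Hospital): {AgeGroup, Comorbidity, Dosage, PriorTherapy, Treatment}.
Backdoor paths from Severity to Hospital:
  (none)
With no backdoor paths the empty set already satisfies the criterion, and it is trivially minimal.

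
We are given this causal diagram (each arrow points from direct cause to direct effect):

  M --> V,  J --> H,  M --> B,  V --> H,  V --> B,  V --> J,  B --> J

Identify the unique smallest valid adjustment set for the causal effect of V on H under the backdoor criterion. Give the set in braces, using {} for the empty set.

Variables eligible for adjustment (non-descendants of V, excluding V and H): {M}.
Backdoor paths from V to H:
  P1: V <- M -> B -> J -> H
The empty set is not sufficient: P1 (V <- M -> B -> J -> H) has no collider blocking it and no conditioned non-collider, so it is open.
Try {M}:
  P1: blocked at fork node M ∈ conditioning set.
{M} contains no descendant of V and blocks every backdoor path.
{M} is the unique smallest valid adjustment set.

{M}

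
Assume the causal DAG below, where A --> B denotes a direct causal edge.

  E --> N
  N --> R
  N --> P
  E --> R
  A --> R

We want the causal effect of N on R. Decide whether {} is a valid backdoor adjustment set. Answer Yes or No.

No

Backdoor paths from N to R (paths whose first edge points into N):
  P1: N <- E -> R
Condition 1 (no descendant of N in the set): holds — descendants of N are {P, R}; none are in {}.
Condition 2 (every backdoor path blocked by {}):
  P1: open — no interior node is in the conditioning set.
{} does not satisfy the backdoor criterion.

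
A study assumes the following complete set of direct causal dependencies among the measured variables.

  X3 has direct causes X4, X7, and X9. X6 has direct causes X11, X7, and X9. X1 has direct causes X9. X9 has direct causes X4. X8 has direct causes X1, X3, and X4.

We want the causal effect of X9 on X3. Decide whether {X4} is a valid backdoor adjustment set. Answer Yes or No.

Backdoor paths from X9 to X3 (paths whose first edge points into X9):
  P1: X9 <- X4 -> X3
  P2: X9 <- X4 -> X8 <- X3
Condition 1 (no descendant of X9 in the set): holds — descendants of X9 are {X1, X3, X6, X8}; none are in {X4}.
Condition 2 (every backdoor path blocked by {X4}):
  P1: blocked at fork node X4 ∈ conditioning set.
  P2: blocked at fork node X4 ∈ conditioning set.
{X4} satisfies the backdoor criterion.

Yes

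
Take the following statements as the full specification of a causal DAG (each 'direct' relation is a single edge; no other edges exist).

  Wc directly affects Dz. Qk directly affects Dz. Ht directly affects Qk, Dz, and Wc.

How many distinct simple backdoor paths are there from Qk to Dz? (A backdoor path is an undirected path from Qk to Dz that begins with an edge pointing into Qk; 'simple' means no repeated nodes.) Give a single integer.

2

A backdoor path from Qk to Dz is any simple undirected path whose first edge points into Qk (i.e. leaves Qk via a parent).
Parents of Qk: {Ht}.
Enumerating:
  P1: Qk <- Ht -> Wc -> Dz
  P2: Qk <- Ht -> Dz
That exhausts the simple backdoor paths. Count: 2.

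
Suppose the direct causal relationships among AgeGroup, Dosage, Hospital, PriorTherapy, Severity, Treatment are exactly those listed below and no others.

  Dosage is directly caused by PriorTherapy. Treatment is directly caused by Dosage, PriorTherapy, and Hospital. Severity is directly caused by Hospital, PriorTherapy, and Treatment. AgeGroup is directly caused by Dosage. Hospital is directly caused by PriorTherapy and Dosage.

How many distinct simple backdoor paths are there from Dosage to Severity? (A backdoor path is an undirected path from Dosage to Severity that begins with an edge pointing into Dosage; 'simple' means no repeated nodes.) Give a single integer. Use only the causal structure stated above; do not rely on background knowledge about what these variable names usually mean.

A backdoor path from Dosage to Severity is any simple undirected path whose first edge points into Dosage (i.e. leaves Dosage via a parent).
Parents of Dosage: {PriorTherapy}.
Enumerating:
  P1: Dosage <- PriorTherapy -> Hospital -> Treatment -> Severity
  P2: Dosage <- PriorTherapy -> Hospital -> Severity
  P3: Dosage <- PriorTherapy -> Treatment <- Hospital -> Severity
  P4: Dosage <- PriorTherapy -> Treatment -> Severity
  P5: Dosage <- PriorTherapy -> Severity
That exhausts the simple backdoor paths. Count: 5.

5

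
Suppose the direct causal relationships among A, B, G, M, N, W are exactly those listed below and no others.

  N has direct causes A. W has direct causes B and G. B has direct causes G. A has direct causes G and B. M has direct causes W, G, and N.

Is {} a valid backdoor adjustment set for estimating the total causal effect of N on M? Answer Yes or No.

No

Backdoor paths from N to M (paths whose first edge points into N):
  P1: N <- A <- G -> B -> W -> M
  P2: N <- A <- G -> W -> M
  P3: N <- A <- G -> M
  P4: N <- A <- B <- G -> W -> M
  P5: N <- A <- B <- G -> M
  P6: N <- A <- B -> W <- G -> M
  P7: N <- A <- B -> W -> M
Condition 1 (no descendant of N in the set): holds — descendants of N are {M}; none are in {}.
Condition 2 (every backdoor path blocked by {}):
  P1: open — no interior node is in the conditioning set.
  P2: open — no interior node is in the conditioning set.
  P3: open — no interior node is in the conditioning set.
  P4: open — no interior node is in the conditioning set.
  P5: open — no interior node is in the conditioning set.
  P6: blocked at collider W (neither it nor any descendant is in the conditioning set).
  P7: open — no interior node is in the conditioning set.
{} does not satisfy the backdoor criterion.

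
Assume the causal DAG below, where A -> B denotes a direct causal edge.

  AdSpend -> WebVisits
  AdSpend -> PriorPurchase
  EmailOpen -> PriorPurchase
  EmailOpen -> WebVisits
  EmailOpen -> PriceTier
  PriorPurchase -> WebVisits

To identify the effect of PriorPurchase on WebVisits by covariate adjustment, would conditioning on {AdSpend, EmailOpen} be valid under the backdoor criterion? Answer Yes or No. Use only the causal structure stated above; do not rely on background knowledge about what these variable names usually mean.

Backdoor paths from PriorPurchase to WebVisits (paths whose first edge points into PriorPurchase):
  P1: PriorPurchase <- EmailOpen -> WebVisits
  P2: PriorPurchase <- AdSpend -> WebVisits
Condition 1 (no descendant of PriorPurchase in the set): holds — descendants of PriorPurchase are {WebVisits}; none are in {AdSpend, EmailOpen}.
Condition 2 (every backdoor path blocked by {AdSpend, EmailOpen}):
  P1: blocked at fork node EmailOpen ∈ conditioning set.
  P2: blocked at fork node AdSpend ∈ conditioning set.
{AdSpend, EmailOpen} satisfies the backdoor criterion.

Yes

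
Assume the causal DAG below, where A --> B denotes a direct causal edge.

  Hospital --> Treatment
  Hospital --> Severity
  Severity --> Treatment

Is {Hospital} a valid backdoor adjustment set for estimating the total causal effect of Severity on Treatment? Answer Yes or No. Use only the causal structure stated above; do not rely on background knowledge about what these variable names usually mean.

Yes

Backdoor paths from Severity to Treatment (paths whose first edge points into Severity):
  P1: Severity <- Hospital -> Treatment
Condition 1 (no descendant of Severity in the set): holds — descendants of Severity are {Treatment}; none are in {Hospital}.
Condition 2 (every backdoor path blocked by {Hospital}):
  P1: blocked at fork node Hospital ∈ conditioning set.
{Hospital} satisfies the backdoor criterion.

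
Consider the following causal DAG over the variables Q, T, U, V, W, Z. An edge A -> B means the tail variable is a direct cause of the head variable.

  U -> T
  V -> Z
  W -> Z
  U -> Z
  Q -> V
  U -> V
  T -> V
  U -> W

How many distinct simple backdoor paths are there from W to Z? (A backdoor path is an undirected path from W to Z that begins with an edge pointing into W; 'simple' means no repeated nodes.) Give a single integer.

3

A backdoor path from W to Z is any simple undirected path whose first edge points into W (i.e. leaves W via a parent).
Parents of W: {U}.
Enumerating:
  P1: W <- U -> T -> V -> Z
  P2: W <- U -> V -> Z
  P3: W <- U -> Z
That exhausts the simple backdoor paths. Count: 3.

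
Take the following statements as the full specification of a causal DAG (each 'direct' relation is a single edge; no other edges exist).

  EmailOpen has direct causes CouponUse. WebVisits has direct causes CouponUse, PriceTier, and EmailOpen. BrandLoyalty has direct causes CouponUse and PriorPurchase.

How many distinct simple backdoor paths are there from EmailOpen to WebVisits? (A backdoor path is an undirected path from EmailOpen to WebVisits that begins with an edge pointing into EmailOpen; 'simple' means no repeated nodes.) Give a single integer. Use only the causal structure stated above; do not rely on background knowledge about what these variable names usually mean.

1

A backdoor path from EmailOpen to WebVisits is any simple undirected path whose first edge points into EmailOpen (i.e. leaves EmailOpen via a parent).
Parents of EmailOpen: {CouponUse}.
Enumerating:
  P1: EmailOpen <- CouponUse -> WebVisits
That exhausts the simple backdoor paths. Count: 1.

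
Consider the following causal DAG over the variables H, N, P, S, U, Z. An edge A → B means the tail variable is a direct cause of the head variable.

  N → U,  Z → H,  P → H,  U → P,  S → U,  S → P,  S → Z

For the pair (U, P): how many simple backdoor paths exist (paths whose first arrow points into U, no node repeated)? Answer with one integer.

2

A backdoor path from U to P is any simple undirected path whose first edge points into U (i.e. leaves U via a parent).
Parents of U: {N, S}.
Enumerating:
  P1: U <- S -> P
  P2: U <- S -> Z -> H <- P
That exhausts the simple backdoor paths. Count: 2.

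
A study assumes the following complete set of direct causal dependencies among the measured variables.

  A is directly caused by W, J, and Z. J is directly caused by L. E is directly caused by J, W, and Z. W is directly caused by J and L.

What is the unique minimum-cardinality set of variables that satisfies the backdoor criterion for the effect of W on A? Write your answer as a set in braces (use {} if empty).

{J}

Variables eligible for adjustment (non-descendants of W, excluding W and A): {J, L, Z}.
Backdoor paths from W to A:
  P1: W <- L -> J -> E <- Z -> A
  P2: W <- L -> J -> A
  P3: W <- J -> E <- Z -> A
  P4: W <- J -> A
The empty set is not sufficient: P2 (W <- L -> J -> A) has no collider blocking it and no conditioned non-collider, so it is open.
Try {J}:
  P1: blocked at chain node J ∈ conditioning set.
  P2: blocked at chain node J ∈ conditioning set.
  P3: blocked at fork node J ∈ conditioning set.
  P4: blocked at fork node J ∈ conditioning set.
{J} contains no descendant of W and blocks every backdoor path.
No other singleton works — e.g. {L} leaves P4 open — so {J} is the unique smallest valid adjustment set.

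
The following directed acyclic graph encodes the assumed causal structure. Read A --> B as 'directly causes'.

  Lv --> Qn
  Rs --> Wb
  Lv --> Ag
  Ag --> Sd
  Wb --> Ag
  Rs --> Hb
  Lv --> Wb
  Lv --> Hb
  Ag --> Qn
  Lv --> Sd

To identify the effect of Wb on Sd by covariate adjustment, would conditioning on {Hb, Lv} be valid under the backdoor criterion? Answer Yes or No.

Yes

Backdoor paths from Wb to Sd (paths whose first edge points into Wb):
  P1: Wb <- Rs -> Hb <- Lv -> Ag -> Sd
  P2: Wb <- Rs -> Hb <- Lv -> Sd
  P3: Wb <- Rs -> Hb <- Lv -> Qn <- Ag -> Sd
  P4: Wb <- Lv -> Ag -> Sd
  P5: Wb <- Lv -> Sd
  P6: Wb <- Lv -> Qn <- Ag -> Sd
Condition 1 (no descendant of Wb in the set): holds — descendants of Wb are {Ag, Qn, Sd}; none are in {Hb, Lv}.
Condition 2 (every backdoor path blocked by {Hb, Lv}):
  P1: blocked at fork node Lv ∈ conditioning set.
  P2: blocked at fork node Lv ∈ conditioning set.
  P3: blocked at fork node Lv ∈ conditioning set.
  P4: blocked at fork node Lv ∈ conditioning set.
  P5: blocked at fork node Lv ∈ conditioning set.
  P6: blocked at fork node Lv ∈ conditioning set.
{Hb, Lv} satisfies the backdoor criterion.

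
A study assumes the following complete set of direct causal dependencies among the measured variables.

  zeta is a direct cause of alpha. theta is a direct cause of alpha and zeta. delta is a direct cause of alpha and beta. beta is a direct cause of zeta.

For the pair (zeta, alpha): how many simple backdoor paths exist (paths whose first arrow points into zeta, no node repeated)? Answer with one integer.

2

A backdoor path from zeta to alpha is any simple undirected path whose first edge points into zeta (i.e. leaves zeta via a parent).
Parents of zeta: {beta, theta}.
Enumerating:
  P1: zeta <- beta <- delta -> alpha
  P2: zeta <- theta -> alpha
That exhausts the simple backdoor paths. Count: 2.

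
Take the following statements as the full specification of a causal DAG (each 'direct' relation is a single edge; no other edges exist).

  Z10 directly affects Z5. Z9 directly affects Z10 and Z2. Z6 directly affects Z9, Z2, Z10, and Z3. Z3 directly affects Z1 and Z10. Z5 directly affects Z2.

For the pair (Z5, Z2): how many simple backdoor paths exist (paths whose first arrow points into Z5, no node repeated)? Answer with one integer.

6

A backdoor path from Z5 to Z2 is any simple undirected path whose first edge points into Z5 (i.e. leaves Z5 via a parent).
Parents of Z5: {Z10}.
Enumerating:
  P1: Z5 <- Z10 <- Z6 -> Z9 -> Z2
  P2: Z5 <- Z10 <- Z6 -> Z2
  P3: Z5 <- Z10 <- Z3 <- Z6 -> Z9 -> Z2
  P4: Z5 <- Z10 <- Z3 <- Z6 -> Z2
  P5: Z5 <- Z10 <- Z9 <- Z6 -> Z2
  P6: Z5 <- Z10 <- Z9 -> Z2
That exhausts the simple backdoor paths. Count: 6.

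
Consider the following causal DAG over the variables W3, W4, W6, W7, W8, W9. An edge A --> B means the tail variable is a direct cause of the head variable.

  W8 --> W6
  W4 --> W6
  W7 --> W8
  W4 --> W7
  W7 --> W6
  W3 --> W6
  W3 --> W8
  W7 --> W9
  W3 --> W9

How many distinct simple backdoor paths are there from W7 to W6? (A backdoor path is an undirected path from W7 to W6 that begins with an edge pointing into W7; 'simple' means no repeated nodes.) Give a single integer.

A backdoor path from W7 to W6 is any simple undirected path whose first edge points into W7 (i.e. leaves W7 via a parent).
Parents of W7: {W4}.
Enumerating:
  P1: W7 <- W4 -> W6
That exhausts the simple backdoor paths. Count: 1.

1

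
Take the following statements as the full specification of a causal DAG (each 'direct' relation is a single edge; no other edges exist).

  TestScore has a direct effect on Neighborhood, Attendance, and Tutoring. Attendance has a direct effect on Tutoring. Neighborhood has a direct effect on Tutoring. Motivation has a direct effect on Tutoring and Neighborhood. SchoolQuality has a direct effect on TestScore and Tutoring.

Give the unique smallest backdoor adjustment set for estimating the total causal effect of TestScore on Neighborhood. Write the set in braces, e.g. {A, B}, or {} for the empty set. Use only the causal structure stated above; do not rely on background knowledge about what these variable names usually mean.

Variables eligible for adjustment (non-descendants of TestScore, excluding TestScore and Neighborhood): {Motivation, SchoolQuality}.
Backdoor paths from TestScore to Neighborhood:
  P1: TestScore <- SchoolQuality -> Tutoring <- Motivation -> Neighborhood
  P2: TestScore <- SchoolQuality -> Tutoring <- Neighborhood
Each backdoor path contains an unconditioned collider, so every path is already blocked with the empty conditioning set:
  P1: blocked at collider Tutoring (neither it nor any descendant is in the conditioning set).
  P2: blocked at collider Tutoring (neither it nor any descendant is in the conditioning set).
The empty set is therefore the unique smallest valid set.

{}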